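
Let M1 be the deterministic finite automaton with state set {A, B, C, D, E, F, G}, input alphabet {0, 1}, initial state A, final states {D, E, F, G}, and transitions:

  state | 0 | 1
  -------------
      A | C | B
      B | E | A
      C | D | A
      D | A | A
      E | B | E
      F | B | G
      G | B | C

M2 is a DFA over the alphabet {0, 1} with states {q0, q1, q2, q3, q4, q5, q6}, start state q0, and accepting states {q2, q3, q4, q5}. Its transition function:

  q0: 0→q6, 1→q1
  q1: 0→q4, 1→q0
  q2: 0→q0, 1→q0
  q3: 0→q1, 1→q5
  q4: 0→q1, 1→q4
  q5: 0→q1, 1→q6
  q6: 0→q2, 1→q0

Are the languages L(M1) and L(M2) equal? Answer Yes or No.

Exploring the product automaton M1 × M2 from the start pair (A, q0), following both machines on each input symbol, reaches 5 state pairs: (A, q0), (C, q6), (B, q1), (D, q2), (E, q4).
M1 accepts in {D, E, F, G} and M2 accepts in {q2, q3, q4, q5}. In every reachable pair the two components are either both accepting — (D, q2), (E, q4) — or both non-accepting, so no string is accepted by exactly one of the machines: L(M1) \ L(M2) and L(M2) \ L(M1) are both empty.
Hence every string is accepted by M1 iff it is accepted by M2, and the two languages coincide.

Yes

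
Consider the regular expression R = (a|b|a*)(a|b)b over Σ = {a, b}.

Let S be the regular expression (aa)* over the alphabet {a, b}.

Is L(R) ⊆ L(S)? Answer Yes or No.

The string ab is in L(R) but not in L(S).
So L(R) ⊄ L(S).

No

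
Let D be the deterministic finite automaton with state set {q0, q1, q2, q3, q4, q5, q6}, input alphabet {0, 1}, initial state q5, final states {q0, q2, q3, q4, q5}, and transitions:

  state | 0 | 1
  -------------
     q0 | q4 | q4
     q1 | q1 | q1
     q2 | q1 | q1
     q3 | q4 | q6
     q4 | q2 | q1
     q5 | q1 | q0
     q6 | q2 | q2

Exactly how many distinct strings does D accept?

6

The useful subgraph on states {q0, q2, q4, q5} is acyclic, so L(D) is finite; the longest accepting path visits 4 useful states, giving maximum string length 3.
Counting accepting paths from q5 by length: 1 of length 0, 1 of length 1, 2 of length 2, 2 of length 3. Total 6.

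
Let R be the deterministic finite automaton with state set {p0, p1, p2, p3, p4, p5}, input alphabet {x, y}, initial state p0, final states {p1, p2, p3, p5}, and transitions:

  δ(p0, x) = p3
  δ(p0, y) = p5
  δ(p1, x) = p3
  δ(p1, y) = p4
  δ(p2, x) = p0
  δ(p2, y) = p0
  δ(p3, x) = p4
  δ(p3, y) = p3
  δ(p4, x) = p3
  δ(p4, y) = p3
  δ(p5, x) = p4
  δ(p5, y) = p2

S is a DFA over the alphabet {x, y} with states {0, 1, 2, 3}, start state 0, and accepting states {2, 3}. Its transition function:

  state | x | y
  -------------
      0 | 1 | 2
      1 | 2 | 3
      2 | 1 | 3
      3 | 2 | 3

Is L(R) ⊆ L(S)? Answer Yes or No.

No

The string x is in L(R) but not in L(S).
So L(R) ⊄ L(S).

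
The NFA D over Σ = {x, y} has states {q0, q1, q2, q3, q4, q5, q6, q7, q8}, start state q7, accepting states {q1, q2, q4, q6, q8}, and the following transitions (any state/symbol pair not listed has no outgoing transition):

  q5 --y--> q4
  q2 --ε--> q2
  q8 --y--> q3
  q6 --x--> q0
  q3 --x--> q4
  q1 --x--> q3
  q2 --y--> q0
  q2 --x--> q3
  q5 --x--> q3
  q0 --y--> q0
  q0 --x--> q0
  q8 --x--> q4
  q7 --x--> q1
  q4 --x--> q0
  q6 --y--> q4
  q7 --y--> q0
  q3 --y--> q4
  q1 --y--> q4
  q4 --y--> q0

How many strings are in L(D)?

4

The useful subgraph on states {q1, q3, q4, q7} is acyclic, so L(D) is finite; the longest accepting path visits 4 useful states, giving maximum string length 3.
Counting accepting paths from q7 by length: 1 of length 1, 1 of length 2, 2 of length 3. Total 4.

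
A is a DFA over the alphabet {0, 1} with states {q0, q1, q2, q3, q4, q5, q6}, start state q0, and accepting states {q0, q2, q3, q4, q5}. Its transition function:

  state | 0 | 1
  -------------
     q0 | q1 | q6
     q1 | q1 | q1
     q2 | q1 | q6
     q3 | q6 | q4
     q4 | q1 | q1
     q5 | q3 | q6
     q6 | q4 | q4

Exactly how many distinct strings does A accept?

The useful subgraph on states {q0, q4, q6} is acyclic, so L(A) is finite; the longest accepting path visits 3 useful states, giving maximum string length 2.
Counting accepting paths from q0 by length: 1 of length 0, 2 of length 2. Total 3.

3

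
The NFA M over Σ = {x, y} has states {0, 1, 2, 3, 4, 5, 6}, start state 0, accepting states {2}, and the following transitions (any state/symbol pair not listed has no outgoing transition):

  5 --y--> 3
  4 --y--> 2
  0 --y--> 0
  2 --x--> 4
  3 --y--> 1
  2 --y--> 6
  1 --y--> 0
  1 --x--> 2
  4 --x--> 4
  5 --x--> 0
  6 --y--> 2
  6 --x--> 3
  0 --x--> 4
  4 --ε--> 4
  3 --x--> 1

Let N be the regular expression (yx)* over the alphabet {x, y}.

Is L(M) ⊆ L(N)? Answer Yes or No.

The string xy is in L(M) but not in L(N).
So L(M) ⊄ L(N).

No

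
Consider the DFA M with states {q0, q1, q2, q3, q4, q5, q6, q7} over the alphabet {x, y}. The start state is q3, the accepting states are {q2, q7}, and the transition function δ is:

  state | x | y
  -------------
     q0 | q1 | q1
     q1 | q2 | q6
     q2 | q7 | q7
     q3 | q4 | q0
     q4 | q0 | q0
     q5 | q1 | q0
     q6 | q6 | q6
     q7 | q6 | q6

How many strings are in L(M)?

The useful subgraph on states {q0, q1, q2, q3, q4, q7} is acyclic, so L(M) is finite; the longest accepting path visits 6 useful states, giving maximum string length 5.
Counting accepting paths from q3 by length: 2 of length 3, 8 of length 4, 8 of length 5. Total 18.

18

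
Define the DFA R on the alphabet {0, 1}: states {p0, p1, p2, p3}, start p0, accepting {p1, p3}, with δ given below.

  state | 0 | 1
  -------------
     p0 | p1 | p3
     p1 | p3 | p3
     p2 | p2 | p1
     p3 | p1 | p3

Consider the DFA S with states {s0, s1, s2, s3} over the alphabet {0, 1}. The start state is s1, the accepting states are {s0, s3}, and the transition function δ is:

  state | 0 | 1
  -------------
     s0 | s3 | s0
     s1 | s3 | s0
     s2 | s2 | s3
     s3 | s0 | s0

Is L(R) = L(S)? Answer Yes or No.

Exploring the product automaton R × S from the start pair (p0, s1), following both machines on each input symbol, reaches 3 state pairs: (p0, s1), (p1, s3), (p3, s0).
R accepts in {p1, p3} and S accepts in {s0, s3}. In every reachable pair the two components are either both accepting — (p1, s3), (p3, s0) — or both non-accepting, so no string is accepted by exactly one of the machines: L(R) \ L(S) and L(S) \ L(R) are both empty.
Hence every string is accepted by R iff it is accepted by S, and the two languages coincide.

Yes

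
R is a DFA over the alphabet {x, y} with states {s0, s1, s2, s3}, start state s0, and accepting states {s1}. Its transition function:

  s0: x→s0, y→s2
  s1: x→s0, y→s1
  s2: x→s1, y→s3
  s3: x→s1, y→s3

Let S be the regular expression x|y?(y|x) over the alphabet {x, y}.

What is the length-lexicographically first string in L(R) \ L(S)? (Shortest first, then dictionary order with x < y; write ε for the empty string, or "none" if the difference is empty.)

xyx

The string xyx is accepted by R but not by S.
No shorter string lies in the difference, and xyx is the lexicographically first length-3 string in L(R) \ L(S).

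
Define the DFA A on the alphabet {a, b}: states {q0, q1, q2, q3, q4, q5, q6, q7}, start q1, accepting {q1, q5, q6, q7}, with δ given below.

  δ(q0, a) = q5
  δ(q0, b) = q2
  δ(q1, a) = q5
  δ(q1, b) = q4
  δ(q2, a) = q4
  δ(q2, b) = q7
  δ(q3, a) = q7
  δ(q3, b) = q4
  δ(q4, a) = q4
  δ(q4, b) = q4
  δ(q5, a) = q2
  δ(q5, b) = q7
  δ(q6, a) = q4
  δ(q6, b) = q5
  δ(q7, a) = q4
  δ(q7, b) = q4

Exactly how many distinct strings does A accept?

The useful subgraph on states {q1, q2, q5, q7} is acyclic, so L(A) is finite; the longest accepting path visits 4 useful states, giving maximum string length 3.
Counting accepting paths from q1 by length: 1 of length 0, 1 of length 1, 1 of length 2, 1 of length 3. Total 4.

4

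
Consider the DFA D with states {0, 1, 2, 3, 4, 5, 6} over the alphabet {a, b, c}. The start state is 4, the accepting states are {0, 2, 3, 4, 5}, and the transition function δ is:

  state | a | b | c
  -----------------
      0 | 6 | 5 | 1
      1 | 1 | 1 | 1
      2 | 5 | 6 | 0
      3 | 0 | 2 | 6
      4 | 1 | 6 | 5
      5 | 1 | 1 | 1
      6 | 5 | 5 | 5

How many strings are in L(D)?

The useful subgraph on states {4, 5, 6} is acyclic, so L(D) is finite; the longest accepting path visits 3 useful states, giving maximum string length 2.
Counting accepting paths from 4 by length: 1 of length 0, 1 of length 1, 3 of length 2. Total 5.

5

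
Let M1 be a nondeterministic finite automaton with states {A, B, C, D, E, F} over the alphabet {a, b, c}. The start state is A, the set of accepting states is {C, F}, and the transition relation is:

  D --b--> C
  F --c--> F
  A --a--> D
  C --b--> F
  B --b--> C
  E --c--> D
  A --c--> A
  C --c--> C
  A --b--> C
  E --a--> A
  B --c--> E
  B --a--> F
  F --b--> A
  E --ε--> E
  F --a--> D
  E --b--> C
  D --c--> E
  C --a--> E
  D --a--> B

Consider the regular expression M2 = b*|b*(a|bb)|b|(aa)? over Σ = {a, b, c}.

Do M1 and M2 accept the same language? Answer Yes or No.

No

The string ab is accepted by M1 but rejected by M2.
So L(M1) ≠ L(M2).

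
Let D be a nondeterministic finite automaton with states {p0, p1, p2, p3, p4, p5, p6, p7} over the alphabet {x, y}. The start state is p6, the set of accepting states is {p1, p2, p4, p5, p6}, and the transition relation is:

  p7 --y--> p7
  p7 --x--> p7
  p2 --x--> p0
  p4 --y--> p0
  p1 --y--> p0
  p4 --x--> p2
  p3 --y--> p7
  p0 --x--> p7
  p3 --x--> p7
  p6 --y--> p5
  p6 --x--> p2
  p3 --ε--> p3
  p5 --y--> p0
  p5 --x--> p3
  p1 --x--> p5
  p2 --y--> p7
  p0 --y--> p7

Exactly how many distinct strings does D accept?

The useful subgraph on states {p2, p5, p6} is acyclic, so L(D) is finite; the longest accepting path visits 2 useful states, giving maximum string length 1.
Counting accepting paths from p6 by length: 1 of length 0, 2 of length 1. Total 3.

3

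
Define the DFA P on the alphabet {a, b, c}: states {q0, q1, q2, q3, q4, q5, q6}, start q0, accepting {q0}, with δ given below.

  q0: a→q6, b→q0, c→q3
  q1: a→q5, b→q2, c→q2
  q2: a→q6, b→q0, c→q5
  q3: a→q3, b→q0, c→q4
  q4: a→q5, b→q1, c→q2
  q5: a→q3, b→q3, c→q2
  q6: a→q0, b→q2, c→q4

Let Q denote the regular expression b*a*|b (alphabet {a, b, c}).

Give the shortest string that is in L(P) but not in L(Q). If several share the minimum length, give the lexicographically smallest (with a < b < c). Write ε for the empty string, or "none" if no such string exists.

The string cb is accepted by P but not by Q.
No shorter string lies in the difference, and cb is the lexicographically first length-2 string in L(P) \ L(Q).

cb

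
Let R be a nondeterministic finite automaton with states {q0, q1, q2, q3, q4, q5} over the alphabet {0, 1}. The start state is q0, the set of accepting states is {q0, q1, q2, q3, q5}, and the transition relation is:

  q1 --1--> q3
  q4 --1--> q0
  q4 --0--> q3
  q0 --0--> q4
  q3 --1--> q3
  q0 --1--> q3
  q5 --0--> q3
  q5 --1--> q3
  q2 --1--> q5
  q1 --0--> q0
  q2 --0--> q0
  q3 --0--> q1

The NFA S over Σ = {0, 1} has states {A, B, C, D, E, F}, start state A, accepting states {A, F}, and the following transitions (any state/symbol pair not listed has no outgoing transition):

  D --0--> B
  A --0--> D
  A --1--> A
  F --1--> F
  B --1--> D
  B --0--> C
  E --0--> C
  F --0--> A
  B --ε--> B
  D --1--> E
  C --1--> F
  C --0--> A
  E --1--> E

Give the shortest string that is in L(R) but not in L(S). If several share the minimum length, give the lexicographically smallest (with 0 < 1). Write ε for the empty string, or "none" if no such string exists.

00

The string 00 is accepted by R but not by S.
No shorter string lies in the difference, and 00 is the lexicographically first length-2 string in L(R) \ L(S).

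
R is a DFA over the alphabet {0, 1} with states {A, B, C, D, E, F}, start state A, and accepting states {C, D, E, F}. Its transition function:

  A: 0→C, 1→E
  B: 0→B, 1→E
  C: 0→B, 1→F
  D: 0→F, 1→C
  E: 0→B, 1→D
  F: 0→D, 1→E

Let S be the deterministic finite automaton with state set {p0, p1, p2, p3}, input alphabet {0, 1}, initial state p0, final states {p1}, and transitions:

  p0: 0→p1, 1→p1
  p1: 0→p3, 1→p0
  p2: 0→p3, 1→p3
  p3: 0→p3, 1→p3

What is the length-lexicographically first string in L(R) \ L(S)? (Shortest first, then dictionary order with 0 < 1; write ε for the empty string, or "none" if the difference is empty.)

01

The string 01 is accepted by R but not by S.
No shorter string lies in the difference, and 01 is the lexicographically first length-2 string in L(R) \ L(S).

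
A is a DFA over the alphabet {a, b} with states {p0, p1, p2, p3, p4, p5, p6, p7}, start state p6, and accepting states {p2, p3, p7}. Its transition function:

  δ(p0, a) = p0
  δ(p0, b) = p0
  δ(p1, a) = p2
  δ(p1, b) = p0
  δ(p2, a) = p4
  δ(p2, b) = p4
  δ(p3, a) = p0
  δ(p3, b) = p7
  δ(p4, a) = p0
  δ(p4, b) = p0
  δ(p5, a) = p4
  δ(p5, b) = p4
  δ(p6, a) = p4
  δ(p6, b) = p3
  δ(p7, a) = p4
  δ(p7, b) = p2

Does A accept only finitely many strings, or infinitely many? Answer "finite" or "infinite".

finite

The useful states (reachable from p6 and able to reach an accepting state) are {p2, p3, p6, p7}.
Restricted to these states the transition graph has no cycle, so every accepting path has bounded length and L is finite.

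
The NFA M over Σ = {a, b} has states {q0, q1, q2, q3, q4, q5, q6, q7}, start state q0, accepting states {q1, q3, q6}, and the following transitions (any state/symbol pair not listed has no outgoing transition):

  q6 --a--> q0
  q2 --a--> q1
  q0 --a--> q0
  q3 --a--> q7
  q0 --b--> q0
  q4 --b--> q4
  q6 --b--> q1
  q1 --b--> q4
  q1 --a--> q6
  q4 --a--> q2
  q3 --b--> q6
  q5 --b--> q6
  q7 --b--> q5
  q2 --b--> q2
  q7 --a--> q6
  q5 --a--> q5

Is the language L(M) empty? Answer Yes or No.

Yes

The states reachable from the start state are {q0}.
None of the accepting states {q1, q3, q6} is reachable, so no string is accepted and L(M) = ∅.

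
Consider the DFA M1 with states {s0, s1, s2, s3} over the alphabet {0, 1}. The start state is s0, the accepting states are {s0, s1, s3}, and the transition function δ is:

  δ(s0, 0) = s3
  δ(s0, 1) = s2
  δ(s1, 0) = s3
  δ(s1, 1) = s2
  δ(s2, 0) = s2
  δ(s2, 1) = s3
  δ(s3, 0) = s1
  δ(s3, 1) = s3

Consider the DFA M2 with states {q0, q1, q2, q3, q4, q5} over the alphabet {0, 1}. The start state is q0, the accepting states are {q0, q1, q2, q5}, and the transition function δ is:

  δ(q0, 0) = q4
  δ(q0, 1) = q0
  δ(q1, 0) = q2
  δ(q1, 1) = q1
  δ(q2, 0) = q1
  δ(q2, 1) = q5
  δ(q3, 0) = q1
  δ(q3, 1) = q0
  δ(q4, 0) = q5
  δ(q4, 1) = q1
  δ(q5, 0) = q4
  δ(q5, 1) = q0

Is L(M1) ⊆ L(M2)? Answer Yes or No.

The string 0 is in L(M1) but not in L(M2).
So L(M1) ⊄ L(M2).

No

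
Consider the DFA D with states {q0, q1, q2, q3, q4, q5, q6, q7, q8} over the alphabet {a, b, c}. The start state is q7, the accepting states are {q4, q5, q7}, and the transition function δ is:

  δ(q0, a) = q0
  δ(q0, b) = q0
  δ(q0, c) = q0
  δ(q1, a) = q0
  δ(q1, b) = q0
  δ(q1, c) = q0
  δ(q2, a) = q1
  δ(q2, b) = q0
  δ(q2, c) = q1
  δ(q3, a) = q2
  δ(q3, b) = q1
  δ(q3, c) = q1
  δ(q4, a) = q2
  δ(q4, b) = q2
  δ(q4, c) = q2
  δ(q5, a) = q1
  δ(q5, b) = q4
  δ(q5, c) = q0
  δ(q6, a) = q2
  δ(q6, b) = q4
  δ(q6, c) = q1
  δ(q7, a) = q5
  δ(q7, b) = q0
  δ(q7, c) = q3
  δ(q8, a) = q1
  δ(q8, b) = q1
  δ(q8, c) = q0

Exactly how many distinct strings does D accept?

3

The useful subgraph on states {q4, q5, q7} is acyclic, so L(D) is finite; the longest accepting path visits 3 useful states, giving maximum string length 2.
Counting accepting paths from q7 by length: 1 of length 0, 1 of length 1, 1 of length 2. Total 3.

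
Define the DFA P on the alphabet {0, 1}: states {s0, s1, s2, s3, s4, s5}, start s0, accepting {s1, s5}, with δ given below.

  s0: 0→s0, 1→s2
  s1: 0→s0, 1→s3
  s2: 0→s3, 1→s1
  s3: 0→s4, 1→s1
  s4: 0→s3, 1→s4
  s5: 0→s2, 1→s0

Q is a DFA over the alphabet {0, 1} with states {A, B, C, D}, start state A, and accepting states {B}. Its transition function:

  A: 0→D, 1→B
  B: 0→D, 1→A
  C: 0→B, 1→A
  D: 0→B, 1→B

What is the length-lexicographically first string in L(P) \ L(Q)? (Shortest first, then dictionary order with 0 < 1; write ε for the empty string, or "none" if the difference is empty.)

The string 11 is accepted by P but not by Q.
No shorter string lies in the difference, and 11 is the lexicographically first length-2 string in L(P) \ L(Q).

11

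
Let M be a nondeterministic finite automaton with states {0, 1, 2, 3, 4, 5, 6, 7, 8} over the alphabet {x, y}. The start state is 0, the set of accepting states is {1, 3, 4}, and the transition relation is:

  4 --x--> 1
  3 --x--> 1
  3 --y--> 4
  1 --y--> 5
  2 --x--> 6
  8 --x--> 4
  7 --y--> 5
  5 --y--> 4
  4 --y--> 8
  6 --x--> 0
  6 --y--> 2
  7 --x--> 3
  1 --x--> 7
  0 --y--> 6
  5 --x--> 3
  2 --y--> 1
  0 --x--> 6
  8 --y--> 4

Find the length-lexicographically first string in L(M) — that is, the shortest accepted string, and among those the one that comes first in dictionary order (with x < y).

A breadth-first search from 0 reaches an accepting state first via the path 0 → 6 → 2 → 1 on input xyy.
No string of length < 3 is accepted (BFS exhausts all shorter strings without reaching an accepting state), and xyy is the lexicographically least accepting string of length 3.

xyy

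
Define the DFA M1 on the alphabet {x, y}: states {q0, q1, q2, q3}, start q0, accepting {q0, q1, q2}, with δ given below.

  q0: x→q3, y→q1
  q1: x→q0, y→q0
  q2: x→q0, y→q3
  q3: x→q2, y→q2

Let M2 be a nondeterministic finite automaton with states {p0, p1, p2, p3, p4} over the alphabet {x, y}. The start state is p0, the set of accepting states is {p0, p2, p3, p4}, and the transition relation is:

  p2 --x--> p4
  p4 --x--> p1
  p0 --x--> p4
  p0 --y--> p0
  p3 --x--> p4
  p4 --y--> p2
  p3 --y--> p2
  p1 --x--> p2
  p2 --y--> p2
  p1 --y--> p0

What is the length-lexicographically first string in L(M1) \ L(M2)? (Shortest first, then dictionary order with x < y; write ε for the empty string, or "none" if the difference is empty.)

The string xx is accepted by M1 but not by M2.
No shorter string lies in the difference, and xx is the lexicographically first length-2 string in L(M1) \ L(M2).

xx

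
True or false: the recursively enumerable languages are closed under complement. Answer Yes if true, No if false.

If both L and its complement were r.e., running the two recognisers in parallel would decide L, so L would be recursive; but there are r.e. languages that are not recursive (e.g. the halting problem), and their complements are therefore not r.e.

No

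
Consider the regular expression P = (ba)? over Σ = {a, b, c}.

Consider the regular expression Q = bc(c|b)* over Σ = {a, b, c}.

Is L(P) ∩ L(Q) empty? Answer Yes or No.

Converting the expression P to a DFA (subset construction, then merging equivalent states) gives the minimal DFA with states {p0, p1, p2, p3}, start state p0, accepting states {p0, p3} and transitions p0: a→p1, b→p2, c→p1; p1: a→p1, b→p1, c→p1; p2: a→p3, b→p1, c→p1; p3: a→p1, b→p1, c→p1.
Converting the expression Q to a DFA (subset construction, then merging equivalent states) gives the minimal DFA with states {q0, q1, q2, q3}, start state q0, accepting states {q3} and transitions q0: a→q1, b→q2, c→q1; q1: a→q1, b→q1, c→q1; q2: a→q1, b→q1, c→q3; q3: a→q1, b→q3, c→q3.
Exploring the product automaton P × Q from the start pair (p0, q0), following both machines on each input symbol, reaches 5 state pairs: (p0, q0), (p1, q1), (p2, q2), (p3, q1), (p1, q3).
P accepts in {p0, p3} and Q accepts in {q3}; no reachable pair has both components accepting, so no string drives both machines to acceptance simultaneously and L(P) ∩ L(Q) = ∅.
So no string is accepted by both, and the intersection is empty.

Yes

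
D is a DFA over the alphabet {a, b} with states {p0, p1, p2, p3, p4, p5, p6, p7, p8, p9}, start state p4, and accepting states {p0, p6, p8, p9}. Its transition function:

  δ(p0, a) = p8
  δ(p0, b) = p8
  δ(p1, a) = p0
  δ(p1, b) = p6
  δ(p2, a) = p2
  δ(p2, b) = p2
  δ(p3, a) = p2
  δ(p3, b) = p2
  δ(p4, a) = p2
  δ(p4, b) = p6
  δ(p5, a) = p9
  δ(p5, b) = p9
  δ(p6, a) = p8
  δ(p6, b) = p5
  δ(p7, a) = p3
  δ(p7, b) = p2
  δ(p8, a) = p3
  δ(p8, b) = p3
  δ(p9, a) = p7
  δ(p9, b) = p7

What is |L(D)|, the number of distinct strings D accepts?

The useful subgraph on states {p4, p5, p6, p8, p9} is acyclic, so L(D) is finite; the longest accepting path visits 4 useful states, giving maximum string length 3.
Counting accepting paths from p4 by length: 1 of length 1, 1 of length 2, 2 of length 3. Total 4.

4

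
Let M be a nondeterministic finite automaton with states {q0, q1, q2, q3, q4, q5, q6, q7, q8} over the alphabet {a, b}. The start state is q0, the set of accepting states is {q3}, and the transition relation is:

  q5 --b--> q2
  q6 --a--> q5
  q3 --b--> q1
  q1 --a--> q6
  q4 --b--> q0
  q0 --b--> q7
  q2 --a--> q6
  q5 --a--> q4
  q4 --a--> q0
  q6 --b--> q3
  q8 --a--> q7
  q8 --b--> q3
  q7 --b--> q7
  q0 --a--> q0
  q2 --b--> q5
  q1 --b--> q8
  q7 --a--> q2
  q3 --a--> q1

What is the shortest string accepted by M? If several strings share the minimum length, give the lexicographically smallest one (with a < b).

A breadth-first search from q0 reaches an accepting state first via the path q0 → q7 → q2 → q6 → q3 on input baab.
No string of length < 4 is accepted (BFS exhausts all shorter strings without reaching an accepting state), and baab is the lexicographically least accepting string of length 4.

baab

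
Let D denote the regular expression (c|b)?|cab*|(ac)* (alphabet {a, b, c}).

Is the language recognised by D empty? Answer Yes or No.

The empty string ε matches the expression, so it belongs to L(D).
Since L(D) contains at least one string, it is not empty.

No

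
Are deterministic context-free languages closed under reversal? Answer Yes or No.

No

L = {c bⁿaⁿ : n≥0} ∪ {d b²ⁿaⁿ : n≥0} is a DCFL: the first symbol tells a deterministic PDA whether to pop one or two b's per a. Its reversal Lᴿ = {aⁿbⁿ c : n≥0} ∪ {aⁿb²ⁿ d : n≥0} is not. DCFLs are closed under right quotient by regular languages, and Lᴿ/{c, d} = {aⁿbⁿ : n≥0} ∪ {aⁿb²ⁿ : n≥0} — the standard context-free language accepted by no deterministic PDA (intuitively the machine would have to commit to a b-to-a ratio before the distinguishing marker arrives; formally, a DPDA for it would have a single run on aⁿb²ⁿ, accepting after the prefix aⁿbⁿ and accepting again after n more b's; an ordinary PDA that simulates it on a's and b's and, at any moment when it is accepting, may switch to reading only a fresh letter e while feeding each e to the simulation as a b, would accept aⁱbʲeᵏ (k≥1) exactly when both aⁱbʲ and aⁱbʲ⁺ᵏ are in the language, i.e. its language intersected with the regular set a*b*e⁺ would be exactly {aⁿbⁿeⁿ : n≥1} — impossible, since context-free languages are closed under intersection with regular sets and {aⁿbⁿeⁿ} is not context-free). So Lᴿ cannot be a DCFL.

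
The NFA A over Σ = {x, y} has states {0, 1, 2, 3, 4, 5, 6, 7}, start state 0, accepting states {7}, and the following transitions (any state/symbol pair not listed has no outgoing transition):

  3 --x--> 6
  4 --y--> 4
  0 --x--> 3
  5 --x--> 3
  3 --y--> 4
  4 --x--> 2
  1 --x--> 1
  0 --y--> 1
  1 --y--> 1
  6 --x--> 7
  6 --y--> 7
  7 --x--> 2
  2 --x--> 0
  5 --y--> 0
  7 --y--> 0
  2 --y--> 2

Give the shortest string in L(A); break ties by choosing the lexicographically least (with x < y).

A breadth-first search from 0 reaches an accepting state first via the path 0 → 3 → 6 → 7 on input xxx.
No string of length < 3 is accepted (BFS exhausts all shorter strings without reaching an accepting state), and xxx is the lexicographically least accepting string of length 3.

xxx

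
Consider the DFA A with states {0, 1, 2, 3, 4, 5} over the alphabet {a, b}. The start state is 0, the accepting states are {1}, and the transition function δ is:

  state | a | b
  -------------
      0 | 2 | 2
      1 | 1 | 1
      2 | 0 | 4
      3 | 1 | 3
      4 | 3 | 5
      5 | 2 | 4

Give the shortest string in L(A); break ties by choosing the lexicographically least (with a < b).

abaa

A breadth-first search from 0 reaches an accepting state first via the path 0 → 2 → 4 → 3 → 1 on input abaa.
No string of length < 4 is accepted (BFS exhausts all shorter strings without reaching an accepting state), and abaa is the lexicographically least accepting string of length 4.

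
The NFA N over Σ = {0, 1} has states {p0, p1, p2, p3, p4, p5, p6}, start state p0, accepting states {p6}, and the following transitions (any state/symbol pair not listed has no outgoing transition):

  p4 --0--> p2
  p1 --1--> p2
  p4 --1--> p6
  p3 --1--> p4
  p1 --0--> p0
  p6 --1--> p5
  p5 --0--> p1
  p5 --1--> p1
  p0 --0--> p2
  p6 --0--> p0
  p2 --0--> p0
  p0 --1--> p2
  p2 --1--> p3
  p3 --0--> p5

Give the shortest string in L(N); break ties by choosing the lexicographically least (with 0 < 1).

0111

A breadth-first search from p0 reaches an accepting state first via the path p0 → p2 → p3 → p4 → p6 on input 0111.
No string of length < 4 is accepted (BFS exhausts all shorter strings without reaching an accepting state), and 0111 is the lexicographically least accepting string of length 4.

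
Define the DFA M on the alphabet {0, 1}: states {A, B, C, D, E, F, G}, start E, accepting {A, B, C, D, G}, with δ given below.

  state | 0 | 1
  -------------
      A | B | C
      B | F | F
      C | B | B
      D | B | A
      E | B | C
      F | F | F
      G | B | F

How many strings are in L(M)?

The useful subgraph on states {B, C, E} is acyclic, so L(M) is finite; the longest accepting path visits 3 useful states, giving maximum string length 2.
Counting accepting paths from E by length: 2 of length 1, 2 of length 2. Total 4.

4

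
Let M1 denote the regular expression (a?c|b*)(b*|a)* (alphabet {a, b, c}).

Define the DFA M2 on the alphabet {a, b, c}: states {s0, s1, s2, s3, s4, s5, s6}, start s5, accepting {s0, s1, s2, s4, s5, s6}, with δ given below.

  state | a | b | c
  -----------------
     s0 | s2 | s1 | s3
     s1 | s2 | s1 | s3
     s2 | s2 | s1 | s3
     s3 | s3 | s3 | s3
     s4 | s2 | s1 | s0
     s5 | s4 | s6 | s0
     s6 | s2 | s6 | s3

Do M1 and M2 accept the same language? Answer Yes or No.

Converting the expression M1 to a DFA (subset construction, then merging equivalent states) gives the minimal DFA with states {r0, r1, r2, r3}, start state r0, accepting states {r0, r1, r2} and transitions r0: a→r1, b→r2, c→r2; r1: a→r2, b→r2, c→r2; r2: a→r2, b→r2, c→r3; r3: a→r3, b→r3, c→r3.
Exploring the product automaton M1 × M2 from the start pair (r0, s5), following both machines on each input symbol, reaches 7 state pairs: (r0, s5), (r1, s4), (r2, s6), (r2, s0), (r2, s2), (r2, s1), (r3, s3).
M1 accepts in {r0, r1, r2} and M2 accepts in {s0, s1, s2, s4, s5, s6}. In every reachable pair the two components are either both accepting — (r0, s5), (r1, s4), (r2, s6), (r2, s0), (r2, s2), (r2, s1) — or both non-accepting, so no string is accepted by exactly one of the machines: L(M1) \ L(M2) and L(M2) \ L(M1) are both empty.
Hence every string is accepted by M1 iff it is accepted by M2, and the two languages coincide.

Yes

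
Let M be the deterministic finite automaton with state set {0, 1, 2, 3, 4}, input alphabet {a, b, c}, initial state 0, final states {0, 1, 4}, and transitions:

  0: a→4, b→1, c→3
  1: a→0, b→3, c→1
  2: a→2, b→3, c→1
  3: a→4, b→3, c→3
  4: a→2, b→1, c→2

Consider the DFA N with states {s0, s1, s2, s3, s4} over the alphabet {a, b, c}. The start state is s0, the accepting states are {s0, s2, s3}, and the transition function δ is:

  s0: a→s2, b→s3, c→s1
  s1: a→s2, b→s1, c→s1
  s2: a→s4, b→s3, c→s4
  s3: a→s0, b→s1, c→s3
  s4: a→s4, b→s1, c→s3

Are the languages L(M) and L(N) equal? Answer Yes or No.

Yes

Exploring the product automaton M × N from the start pair (0, s0), following both machines on each input symbol, reaches 5 state pairs: (0, s0), (4, s2), (1, s3), (3, s1), (2, s4).
M accepts in {0, 1, 4} and N accepts in {s0, s2, s3}. In every reachable pair the two components are either both accepting — (0, s0), (4, s2), (1, s3) — or both non-accepting, so no string is accepted by exactly one of the machines: L(M) \ L(N) and L(N) \ L(M) are both empty.
Hence every string is accepted by M iff it is accepted by N, and the two languages coincide.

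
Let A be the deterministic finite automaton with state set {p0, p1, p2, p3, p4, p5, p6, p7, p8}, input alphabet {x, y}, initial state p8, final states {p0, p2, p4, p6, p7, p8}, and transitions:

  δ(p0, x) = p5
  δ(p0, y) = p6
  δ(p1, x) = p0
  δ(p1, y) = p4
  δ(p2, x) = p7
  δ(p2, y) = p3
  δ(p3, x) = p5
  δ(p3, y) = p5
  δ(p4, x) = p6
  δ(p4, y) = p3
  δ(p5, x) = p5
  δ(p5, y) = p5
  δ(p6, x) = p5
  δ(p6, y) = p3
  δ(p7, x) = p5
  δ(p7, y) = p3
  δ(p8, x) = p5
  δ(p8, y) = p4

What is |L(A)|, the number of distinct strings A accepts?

The useful subgraph on states {p4, p6, p8} is acyclic, so L(A) is finite; the longest accepting path visits 3 useful states, giving maximum string length 2.
Counting accepting paths from p8 by length: 1 of length 0, 1 of length 1, 1 of length 2. Total 3.

3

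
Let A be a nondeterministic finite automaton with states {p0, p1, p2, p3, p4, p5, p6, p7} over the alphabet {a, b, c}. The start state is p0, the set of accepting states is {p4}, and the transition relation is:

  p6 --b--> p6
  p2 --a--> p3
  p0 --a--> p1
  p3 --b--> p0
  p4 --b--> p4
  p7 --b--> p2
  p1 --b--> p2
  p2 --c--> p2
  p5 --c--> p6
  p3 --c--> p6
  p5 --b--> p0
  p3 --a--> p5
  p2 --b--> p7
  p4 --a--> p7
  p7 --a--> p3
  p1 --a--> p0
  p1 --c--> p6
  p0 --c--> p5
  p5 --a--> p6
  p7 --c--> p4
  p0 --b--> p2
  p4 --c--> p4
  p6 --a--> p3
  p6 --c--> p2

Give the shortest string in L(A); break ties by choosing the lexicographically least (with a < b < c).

A breadth-first search from p0 reaches an accepting state first via the path p0 → p2 → p7 → p4 on input bbc.
No string of length < 3 is accepted (BFS exhausts all shorter strings without reaching an accepting state), and bbc is the lexicographically least accepting string of length 3.

bbc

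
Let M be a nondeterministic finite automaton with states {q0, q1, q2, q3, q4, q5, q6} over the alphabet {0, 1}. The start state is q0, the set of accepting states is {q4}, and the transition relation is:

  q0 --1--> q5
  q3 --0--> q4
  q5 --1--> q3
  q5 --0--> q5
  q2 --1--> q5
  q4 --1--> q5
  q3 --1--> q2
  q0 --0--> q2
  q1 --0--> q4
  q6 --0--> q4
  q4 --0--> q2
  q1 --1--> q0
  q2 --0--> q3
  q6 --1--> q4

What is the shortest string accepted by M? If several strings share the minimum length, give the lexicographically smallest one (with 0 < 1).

000

A breadth-first search from q0 reaches an accepting state first via the path q0 → q2 → q3 → q4 on input 000.
No string of length < 3 is accepted (BFS exhausts all shorter strings without reaching an accepting state), and 000 is the lexicographically least accepting string of length 3.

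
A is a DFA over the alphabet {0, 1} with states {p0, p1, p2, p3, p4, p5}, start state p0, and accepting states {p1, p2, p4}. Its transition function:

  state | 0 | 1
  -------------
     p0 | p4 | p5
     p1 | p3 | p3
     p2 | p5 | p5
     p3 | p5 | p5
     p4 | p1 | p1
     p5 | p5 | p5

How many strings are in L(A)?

The useful subgraph on states {p0, p1, p4} is acyclic, so L(A) is finite; the longest accepting path visits 3 useful states, giving maximum string length 2.
Counting accepting paths from p0 by length: 1 of length 1, 2 of length 2. Total 3.

3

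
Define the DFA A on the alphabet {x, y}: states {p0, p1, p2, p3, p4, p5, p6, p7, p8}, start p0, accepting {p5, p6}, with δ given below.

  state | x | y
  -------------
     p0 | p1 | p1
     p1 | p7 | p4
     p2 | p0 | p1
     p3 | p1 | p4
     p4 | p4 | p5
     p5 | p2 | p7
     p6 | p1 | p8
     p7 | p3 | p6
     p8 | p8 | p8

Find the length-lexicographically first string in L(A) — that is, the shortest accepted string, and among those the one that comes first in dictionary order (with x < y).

A breadth-first search from p0 reaches an accepting state first via the path p0 → p1 → p7 → p6 on input xxy.
No string of length < 3 is accepted (BFS exhausts all shorter strings without reaching an accepting state), and xxy is the lexicographically least accepting string of length 3.

xxy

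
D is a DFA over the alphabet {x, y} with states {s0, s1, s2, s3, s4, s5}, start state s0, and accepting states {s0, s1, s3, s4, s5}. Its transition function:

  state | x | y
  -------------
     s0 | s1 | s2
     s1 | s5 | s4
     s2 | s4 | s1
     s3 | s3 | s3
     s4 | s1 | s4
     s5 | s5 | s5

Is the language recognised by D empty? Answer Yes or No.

The empty string ε is accepted: the run s0 ends in the accepting state s0.
Since at least one string is accepted, L(D) is not empty.

No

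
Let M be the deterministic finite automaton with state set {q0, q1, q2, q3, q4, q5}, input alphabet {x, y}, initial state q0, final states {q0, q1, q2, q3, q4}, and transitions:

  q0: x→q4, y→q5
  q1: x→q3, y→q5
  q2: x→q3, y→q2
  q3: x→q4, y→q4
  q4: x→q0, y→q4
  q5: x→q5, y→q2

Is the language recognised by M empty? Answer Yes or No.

No

The empty string ε is accepted: the run q0 ends in the accepting state q0.
Since at least one string is accepted, L(M) is not empty.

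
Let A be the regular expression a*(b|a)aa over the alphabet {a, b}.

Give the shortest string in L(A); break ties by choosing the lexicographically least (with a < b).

aaa

By inspection of the expression, no string of length less than 3 matches, and aaa is the lexicographically first match of length 3.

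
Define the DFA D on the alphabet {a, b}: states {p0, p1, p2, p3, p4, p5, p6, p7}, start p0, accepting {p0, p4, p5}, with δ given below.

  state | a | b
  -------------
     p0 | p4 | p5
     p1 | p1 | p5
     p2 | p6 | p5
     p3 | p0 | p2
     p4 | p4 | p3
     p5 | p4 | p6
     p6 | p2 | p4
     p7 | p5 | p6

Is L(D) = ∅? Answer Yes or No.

No

The empty string ε is accepted: the run p0 ends in the accepting state p0.
Since at least one string is accepted, L(D) is not empty.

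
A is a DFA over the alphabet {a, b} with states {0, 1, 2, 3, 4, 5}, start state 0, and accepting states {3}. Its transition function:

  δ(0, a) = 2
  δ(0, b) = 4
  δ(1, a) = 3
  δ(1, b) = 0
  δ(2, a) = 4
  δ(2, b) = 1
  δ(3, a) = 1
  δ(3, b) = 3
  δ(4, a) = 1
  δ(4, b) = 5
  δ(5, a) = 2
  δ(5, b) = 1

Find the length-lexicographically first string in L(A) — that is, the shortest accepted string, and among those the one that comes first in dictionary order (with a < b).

A breadth-first search from 0 reaches an accepting state first via the path 0 → 2 → 1 → 3 on input aba.
No string of length < 3 is accepted (BFS exhausts all shorter strings without reaching an accepting state), and aba is the lexicographically least accepting string of length 3.

aba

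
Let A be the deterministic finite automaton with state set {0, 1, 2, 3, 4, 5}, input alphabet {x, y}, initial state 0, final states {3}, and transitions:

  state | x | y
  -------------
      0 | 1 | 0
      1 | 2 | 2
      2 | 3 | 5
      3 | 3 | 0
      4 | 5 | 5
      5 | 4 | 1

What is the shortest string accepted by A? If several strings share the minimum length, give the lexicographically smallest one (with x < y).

A breadth-first search from 0 reaches an accepting state first via the path 0 → 1 → 2 → 3 on input xxx.
No string of length < 3 is accepted (BFS exhausts all shorter strings without reaching an accepting state), and xxx is the lexicographically least accepting string of length 3.

xxx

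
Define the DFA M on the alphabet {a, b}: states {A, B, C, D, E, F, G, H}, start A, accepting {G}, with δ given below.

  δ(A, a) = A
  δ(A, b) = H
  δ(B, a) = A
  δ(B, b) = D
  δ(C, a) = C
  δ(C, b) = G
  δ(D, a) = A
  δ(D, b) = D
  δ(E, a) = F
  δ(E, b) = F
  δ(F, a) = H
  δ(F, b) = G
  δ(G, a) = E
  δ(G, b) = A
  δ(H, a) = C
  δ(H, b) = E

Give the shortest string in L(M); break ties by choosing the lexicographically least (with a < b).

A breadth-first search from A reaches an accepting state first via the path A → H → C → G on input bab.
No string of length < 3 is accepted (BFS exhausts all shorter strings without reaching an accepting state), and bab is the lexicographically least accepting string of length 3.

bab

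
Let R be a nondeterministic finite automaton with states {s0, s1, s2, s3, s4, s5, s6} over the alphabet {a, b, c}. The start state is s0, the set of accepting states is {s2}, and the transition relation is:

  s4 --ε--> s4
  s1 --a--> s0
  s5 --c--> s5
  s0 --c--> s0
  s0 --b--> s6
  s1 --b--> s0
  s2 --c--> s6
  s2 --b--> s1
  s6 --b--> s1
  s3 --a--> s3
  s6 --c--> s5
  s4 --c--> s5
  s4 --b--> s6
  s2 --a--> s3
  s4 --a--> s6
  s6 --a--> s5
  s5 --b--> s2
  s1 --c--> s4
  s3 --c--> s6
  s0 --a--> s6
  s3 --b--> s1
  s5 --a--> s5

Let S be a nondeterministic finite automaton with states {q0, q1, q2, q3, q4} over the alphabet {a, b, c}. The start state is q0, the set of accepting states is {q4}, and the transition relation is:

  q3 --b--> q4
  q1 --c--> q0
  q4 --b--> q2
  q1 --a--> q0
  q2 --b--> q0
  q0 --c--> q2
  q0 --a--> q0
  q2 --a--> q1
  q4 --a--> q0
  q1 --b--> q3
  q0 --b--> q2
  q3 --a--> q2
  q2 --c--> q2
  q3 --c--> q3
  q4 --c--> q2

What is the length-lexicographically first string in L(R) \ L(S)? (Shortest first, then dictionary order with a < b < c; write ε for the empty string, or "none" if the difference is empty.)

The string aab is accepted by R but not by S.
No shorter string lies in the difference, and aab is the lexicographically first length-3 string in L(R) \ L(S).

aab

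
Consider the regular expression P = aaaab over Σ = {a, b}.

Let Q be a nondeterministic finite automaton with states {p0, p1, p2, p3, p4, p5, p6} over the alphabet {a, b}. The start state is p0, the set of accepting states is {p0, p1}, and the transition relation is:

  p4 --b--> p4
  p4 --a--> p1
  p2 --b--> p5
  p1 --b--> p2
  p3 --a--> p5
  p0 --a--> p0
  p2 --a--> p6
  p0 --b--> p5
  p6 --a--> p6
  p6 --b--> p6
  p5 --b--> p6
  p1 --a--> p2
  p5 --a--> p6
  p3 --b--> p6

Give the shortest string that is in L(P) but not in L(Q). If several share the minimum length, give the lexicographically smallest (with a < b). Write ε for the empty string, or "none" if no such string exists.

aaaab

The string aaaab is accepted by P but not by Q.
No shorter string lies in the difference, and aaaab is the lexicographically first length-5 string in L(P) \ L(Q).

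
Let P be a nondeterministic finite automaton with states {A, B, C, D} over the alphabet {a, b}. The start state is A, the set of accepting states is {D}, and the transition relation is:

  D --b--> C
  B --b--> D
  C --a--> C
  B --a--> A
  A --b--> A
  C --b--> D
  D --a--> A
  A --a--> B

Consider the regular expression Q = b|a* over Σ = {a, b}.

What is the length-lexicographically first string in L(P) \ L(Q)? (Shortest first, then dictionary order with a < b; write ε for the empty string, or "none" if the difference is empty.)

The string ab is accepted by P but not by Q.
No shorter string lies in the difference, and ab is the lexicographically first length-2 string in L(P) \ L(Q).

ab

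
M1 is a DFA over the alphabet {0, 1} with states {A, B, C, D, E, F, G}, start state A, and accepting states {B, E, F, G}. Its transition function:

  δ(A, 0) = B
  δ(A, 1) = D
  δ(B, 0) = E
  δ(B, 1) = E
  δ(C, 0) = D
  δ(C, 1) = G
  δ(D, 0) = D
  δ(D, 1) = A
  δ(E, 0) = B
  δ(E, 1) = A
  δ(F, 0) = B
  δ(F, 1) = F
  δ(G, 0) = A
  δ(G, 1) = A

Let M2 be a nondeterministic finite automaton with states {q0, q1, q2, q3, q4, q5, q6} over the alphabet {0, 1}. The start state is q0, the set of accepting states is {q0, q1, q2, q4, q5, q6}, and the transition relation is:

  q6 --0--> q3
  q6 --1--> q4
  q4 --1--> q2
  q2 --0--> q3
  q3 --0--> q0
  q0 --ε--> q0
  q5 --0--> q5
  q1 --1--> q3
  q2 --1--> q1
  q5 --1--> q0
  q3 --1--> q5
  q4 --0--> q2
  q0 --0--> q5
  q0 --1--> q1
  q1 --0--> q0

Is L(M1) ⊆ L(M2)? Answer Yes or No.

Exploring the product automaton M1 × M2 from the start pair (A, q0), following both machines on each input symbol, reaches 13 state pairs: (A, q0), (B, q5), (D, q1), (E, q5), (E, q0), (D, q0), (A, q3), (A, q1), (D, q5), (B, q0), (D, q3), (E, q1), (A, q5).
M1 accepts in {B, E, F, G} and M2 accepts in {q0, q1, q2, q4, q5, q6}. The reachable pairs whose M1-component is accepting are (B, q5), (E, q5), (E, q0), (B, q0), (E, q1); in each of them the M2-component is accepting too, so the product for L(M1) \ L(M2) (M1-component accepting, M2-component rejecting) has no reachable accepting pair and the difference is empty.
Hence every string in L(M1) is also in L(M2).

Yes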